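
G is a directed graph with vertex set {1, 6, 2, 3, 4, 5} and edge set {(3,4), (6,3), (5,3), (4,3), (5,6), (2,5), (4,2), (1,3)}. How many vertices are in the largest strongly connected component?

{2, 3, 4, 5, 6} are all mutually reachable — one SCC of size 5.
{1} is an SCC by itself.
The largest has 5 vertices.

5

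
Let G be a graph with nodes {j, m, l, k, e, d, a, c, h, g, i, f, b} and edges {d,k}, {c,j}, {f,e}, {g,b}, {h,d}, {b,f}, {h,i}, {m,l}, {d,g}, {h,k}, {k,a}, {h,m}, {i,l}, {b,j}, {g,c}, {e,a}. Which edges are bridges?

none

The edges on the cycle g-c-j-b-g are not bridges since each lies on that cycle.
Every edge lies on some cycle, so there are no bridges.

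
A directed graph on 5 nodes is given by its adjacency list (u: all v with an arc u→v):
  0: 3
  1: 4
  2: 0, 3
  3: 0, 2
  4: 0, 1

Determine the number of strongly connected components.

{0, 2, 3} are all mutually reachable — one SCC of size 3.
{1, 4} are all mutually reachable — one SCC of size 2.
That gives 2 strongly connected components.

2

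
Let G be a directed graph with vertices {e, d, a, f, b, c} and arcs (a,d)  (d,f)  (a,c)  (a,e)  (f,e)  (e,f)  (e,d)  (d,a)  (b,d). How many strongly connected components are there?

{a, d, e, f} are all mutually reachable — one SCC of size 4.
{b} is an SCC by itself.
{c} is an SCC by itself.
That gives 3 strongly connected components.

3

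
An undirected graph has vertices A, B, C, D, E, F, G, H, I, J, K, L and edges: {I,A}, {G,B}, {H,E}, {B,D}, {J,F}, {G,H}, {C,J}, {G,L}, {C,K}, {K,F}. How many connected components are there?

3

Starting from A we can reach A, I. That is one component of size 2.
Starting from C we can reach C, F, J, K. That is one component of size 4.
Starting from B we can reach B, D, E, G, H, L. That is one component of size 6.
Total: 3 components.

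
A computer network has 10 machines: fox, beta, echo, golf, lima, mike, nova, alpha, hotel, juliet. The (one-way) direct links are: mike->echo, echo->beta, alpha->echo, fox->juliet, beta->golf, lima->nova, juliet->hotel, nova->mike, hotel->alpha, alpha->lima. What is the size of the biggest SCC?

{golf} is an SCC by itself.
{alpha} is an SCC by itself.
{lima} is an SCC by itself.
{nova} is an SCC by itself.
{juliet} is an SCC by itself.
(and 5 more singleton SCCs)
The largest has 1 vertex.

1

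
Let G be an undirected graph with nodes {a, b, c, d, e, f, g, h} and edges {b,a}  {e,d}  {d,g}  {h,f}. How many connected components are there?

c is isolated — a component by itself.
Starting from f we can reach f, h. That is one component of size 2.
Starting from a we can reach a, b. That is one component of size 2.
Starting from d we can reach d, e, g. That is one component of size 3.
Total: 4 components.

4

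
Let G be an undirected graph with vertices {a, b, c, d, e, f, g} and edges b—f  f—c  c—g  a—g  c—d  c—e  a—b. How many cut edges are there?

The edges on the cycle a-b-f-c-g-a are not bridges since each lies on that cycle.
But removing c—d disconnects c from d; removing c—e disconnects c from e — these are bridges.
That makes 2 bridges.

2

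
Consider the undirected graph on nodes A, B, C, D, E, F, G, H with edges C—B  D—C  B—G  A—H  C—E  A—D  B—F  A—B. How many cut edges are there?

The edges on the cycle A-D-C-B-A are not bridges since each lies on that cycle.
But removing A—H disconnects A from H; removing B—G disconnects B from G; removing C—E disconnects C from E; removing B—F disconnects B from F — these are bridges.
That makes 4 bridges.

4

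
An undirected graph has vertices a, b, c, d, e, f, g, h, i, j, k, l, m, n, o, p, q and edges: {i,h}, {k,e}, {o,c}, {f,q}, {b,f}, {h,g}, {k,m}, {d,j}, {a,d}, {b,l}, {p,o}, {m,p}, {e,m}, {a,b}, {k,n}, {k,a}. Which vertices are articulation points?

Removing a increases the component count from 2 to 4, so a is a cut vertex.
Removing b increases the component count from 2 to 4, so b is a cut vertex.
Removing d increases the component count from 2 to 3, so d is a cut vertex.
Likewise f, h, k, m, o, p are cut vertices.
By contrast removing e leaves 2 components; it is not a cut vertex. No other vertex is a cut vertex either.

a, b, d, f, h, k, m, o, p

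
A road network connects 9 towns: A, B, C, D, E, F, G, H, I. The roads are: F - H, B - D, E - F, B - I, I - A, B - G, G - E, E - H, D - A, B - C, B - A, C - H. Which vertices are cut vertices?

Removing B increases the component count from 1 to 2, so B is a cut vertex.
By contrast removing D leaves 1 component; it is not a cut vertex. No other vertex is a cut vertex either.

B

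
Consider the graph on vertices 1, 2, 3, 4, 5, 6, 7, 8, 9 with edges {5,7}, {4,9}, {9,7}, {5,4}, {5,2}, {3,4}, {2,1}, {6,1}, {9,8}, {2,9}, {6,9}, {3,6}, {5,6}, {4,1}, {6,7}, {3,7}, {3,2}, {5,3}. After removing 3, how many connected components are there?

With 3 gone, the remaining components are: {1, 2, 4, 5, 6, 7, 8, 9}.
That is 1 component.

1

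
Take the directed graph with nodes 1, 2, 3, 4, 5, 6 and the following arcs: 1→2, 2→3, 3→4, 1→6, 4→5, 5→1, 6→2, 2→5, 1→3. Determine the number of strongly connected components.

1

{1, 2, 3, 4, 5, 6} are all mutually reachable — one SCC of size 6.
That gives 1 strongly connected component.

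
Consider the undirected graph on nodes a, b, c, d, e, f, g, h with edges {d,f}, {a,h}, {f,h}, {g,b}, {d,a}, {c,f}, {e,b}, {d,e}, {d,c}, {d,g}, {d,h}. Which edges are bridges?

none

The edges on the cycle d-a-h-d are not bridges since each lies on that cycle.
Every edge lies on some cycle, so there are no bridges.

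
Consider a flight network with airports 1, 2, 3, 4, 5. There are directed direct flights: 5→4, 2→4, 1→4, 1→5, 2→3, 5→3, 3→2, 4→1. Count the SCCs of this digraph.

{1, 2, 3, 4, 5} are all mutually reachable — one SCC of size 5.
That gives 1 strongly connected component.

1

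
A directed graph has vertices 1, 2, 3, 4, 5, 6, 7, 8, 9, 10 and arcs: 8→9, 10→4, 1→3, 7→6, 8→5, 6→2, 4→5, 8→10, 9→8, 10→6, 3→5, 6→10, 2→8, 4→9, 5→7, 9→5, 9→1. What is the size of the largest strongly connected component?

10

{1, 2, 3, 4, 5, 6, 7, 8, 9, 10} are all mutually reachable — one SCC of size 10.
The largest has 10 vertices.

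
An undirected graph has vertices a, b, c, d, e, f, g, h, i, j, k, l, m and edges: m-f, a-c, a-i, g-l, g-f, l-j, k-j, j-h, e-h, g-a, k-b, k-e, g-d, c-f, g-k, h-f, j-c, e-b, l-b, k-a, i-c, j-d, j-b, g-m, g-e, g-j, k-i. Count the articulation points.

0

Removing e, for instance, still leaves 1 component. No single vertex removal increases the component count — the graph has no articulation points.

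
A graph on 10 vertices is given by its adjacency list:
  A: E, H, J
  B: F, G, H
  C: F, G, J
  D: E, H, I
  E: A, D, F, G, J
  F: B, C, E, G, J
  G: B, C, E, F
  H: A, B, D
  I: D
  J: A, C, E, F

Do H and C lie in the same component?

From H we can reach A, B, C, D, E, F, G, H, I, J, which includes C.

Yes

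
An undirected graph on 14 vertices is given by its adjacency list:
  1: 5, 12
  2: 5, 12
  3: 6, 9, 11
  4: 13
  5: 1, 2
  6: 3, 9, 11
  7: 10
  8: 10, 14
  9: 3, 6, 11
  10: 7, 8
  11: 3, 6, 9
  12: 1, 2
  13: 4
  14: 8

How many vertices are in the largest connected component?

Starting from 4 we can reach 4, 13. That is one component of size 2.
Starting from 1 we can reach 1, 2, 5, 12. That is one component of size 4.
Starting from 3 we can reach 3, 6, 9, 11. That is one component of size 4.
Starting from 7 we can reach 7, 8, 10, 14. That is one component of size 4.
The largest has 4 vertices.

4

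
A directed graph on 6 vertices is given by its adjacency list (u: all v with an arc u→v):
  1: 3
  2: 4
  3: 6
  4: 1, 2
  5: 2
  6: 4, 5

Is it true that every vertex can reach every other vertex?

Yes

From 2 we can reach every vertex (1, 2, 3, 4, 5, 6), and every vertex can reach 2 (1, 2, 3, 4, 5, 6). So the whole graph is one strongly connected component.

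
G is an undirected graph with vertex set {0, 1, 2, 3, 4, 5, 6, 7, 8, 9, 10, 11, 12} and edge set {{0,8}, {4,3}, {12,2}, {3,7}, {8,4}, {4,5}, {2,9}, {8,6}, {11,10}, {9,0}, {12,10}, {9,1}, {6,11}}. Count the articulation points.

Removing 3 increases the component count from 1 to 2, so 3 is a cut vertex.
Removing 4 increases the component count from 1 to 3, so 4 is a cut vertex.
Removing 8 increases the component count from 1 to 2, so 8 is a cut vertex.
Likewise 9 is a cut vertex.
By contrast removing 12 leaves 1 component; it is not a cut vertex. No other vertex is a cut vertex either.

4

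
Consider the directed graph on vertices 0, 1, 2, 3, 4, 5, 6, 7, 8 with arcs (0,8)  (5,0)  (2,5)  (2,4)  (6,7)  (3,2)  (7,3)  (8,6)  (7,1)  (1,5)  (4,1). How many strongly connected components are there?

1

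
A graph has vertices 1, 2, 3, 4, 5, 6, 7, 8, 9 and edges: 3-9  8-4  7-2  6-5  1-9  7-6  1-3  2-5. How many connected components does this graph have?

Starting from 4 we can reach 4, 8. That is one component of size 2.
Starting from 1 we can reach 1, 3, 9. That is one component of size 3.
Starting from 2 we can reach 2, 5, 6, 7. That is one component of size 4.
Total: 3 components.

3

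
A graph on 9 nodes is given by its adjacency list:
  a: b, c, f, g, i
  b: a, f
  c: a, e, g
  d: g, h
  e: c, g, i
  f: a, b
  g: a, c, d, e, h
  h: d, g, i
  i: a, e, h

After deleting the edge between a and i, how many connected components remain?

a and i are still connected via a-g-h-i, so the component count stays at 1.

1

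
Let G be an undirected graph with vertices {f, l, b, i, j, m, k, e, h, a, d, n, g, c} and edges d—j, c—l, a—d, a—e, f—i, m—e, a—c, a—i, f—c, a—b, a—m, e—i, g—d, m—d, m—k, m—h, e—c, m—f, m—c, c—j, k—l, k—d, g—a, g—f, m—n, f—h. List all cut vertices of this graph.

Removing a increases the component count from 1 to 2, so a is a cut vertex.
Removing m increases the component count from 1 to 2, so m is a cut vertex.
By contrast removing c leaves 1 component; it is not a cut vertex. No other vertex is a cut vertex either.

a, m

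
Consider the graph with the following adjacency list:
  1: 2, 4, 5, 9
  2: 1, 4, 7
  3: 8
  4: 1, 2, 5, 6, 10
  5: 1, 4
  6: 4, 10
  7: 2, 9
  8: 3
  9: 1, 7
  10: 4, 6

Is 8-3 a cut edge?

Removing 8-3 leaves no path between 8 and 3: the component count goes from 2 to 3. So it is a bridge.

Yes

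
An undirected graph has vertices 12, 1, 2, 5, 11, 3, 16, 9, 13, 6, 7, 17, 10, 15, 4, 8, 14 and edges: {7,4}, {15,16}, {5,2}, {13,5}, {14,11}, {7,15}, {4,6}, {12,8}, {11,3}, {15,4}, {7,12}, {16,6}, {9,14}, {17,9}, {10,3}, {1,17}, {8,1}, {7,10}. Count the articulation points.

Removing 5 increases the component count from 2 to 3, so 5 is a cut vertex.
Removing 7 increases the component count from 2 to 3, so 7 is a cut vertex.
By contrast removing 13 leaves 2 components; it is not a cut vertex. No other vertex is a cut vertex either.

2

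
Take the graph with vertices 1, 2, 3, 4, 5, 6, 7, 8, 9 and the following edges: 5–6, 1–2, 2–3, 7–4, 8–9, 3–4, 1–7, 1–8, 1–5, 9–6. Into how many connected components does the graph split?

1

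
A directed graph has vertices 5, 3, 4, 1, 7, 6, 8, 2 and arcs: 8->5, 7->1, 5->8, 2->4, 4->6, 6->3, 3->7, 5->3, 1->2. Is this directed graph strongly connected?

No

There is no directed path from 1 to 8, so the graph is not strongly connected.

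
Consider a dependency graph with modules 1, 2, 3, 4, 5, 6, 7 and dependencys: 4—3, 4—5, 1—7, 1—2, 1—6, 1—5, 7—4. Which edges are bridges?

1-2, 1-6, 3-4

The edges on the cycle 1-7-4-5-1 are not bridges since each lies on that cycle.
But removing 4—3 disconnects 4 from 3; removing 1—6 disconnects 1 from 6; removing 1—2 disconnects 1 from 2 — these are bridges.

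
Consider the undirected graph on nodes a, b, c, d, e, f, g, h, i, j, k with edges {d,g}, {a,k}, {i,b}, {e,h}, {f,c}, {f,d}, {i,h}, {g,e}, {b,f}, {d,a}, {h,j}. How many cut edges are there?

The edges on the cycle i-b-f-d-g-e-h-i are not bridges since each lies on that cycle.
But removing c-f disconnects c from f; removing j-h disconnects j from h; removing k-a disconnects k from a; removing d-a disconnects d from a — these are bridges.
That makes 4 bridges.

4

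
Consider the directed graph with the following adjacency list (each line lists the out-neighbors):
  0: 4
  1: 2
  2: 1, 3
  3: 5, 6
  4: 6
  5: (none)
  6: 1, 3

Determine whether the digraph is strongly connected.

No

There is no directed path from 1 to 4, so the graph is not strongly connected.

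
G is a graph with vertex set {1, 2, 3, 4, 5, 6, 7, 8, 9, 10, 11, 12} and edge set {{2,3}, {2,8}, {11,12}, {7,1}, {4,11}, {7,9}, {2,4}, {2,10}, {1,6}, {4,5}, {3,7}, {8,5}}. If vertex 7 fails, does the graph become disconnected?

Yes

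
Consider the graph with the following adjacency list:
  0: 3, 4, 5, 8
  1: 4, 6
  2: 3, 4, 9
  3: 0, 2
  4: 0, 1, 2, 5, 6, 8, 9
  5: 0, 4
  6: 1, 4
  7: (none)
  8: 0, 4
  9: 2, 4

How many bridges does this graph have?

The edges on the cycle 0-4-8-0 are not bridges since each lies on that cycle.
Every edge lies on some cycle, so there are no bridges.

0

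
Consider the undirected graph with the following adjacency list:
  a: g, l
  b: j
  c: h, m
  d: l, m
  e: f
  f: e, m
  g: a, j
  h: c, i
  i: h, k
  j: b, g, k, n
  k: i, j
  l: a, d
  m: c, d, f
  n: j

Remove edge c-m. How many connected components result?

c and m are still connected via c-h-i-k-j-g-a-l-d-m, so the component count stays at 1.

1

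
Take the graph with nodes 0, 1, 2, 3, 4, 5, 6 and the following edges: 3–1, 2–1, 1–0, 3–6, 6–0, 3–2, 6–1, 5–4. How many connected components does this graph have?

2

Starting from 4 we can reach 4, 5. That is one component of size 2.
Starting from 0 we can reach 0, 1, 2, 3, 6. That is one component of size 5.
Total: 2 components.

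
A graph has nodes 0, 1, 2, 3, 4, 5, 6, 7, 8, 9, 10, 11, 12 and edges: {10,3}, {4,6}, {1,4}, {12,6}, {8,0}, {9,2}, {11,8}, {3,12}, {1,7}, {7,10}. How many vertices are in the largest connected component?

7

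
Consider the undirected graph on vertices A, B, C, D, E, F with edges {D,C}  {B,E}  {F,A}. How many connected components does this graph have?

Starting from B we can reach B, E. That is one component of size 2.
Starting from A we can reach A, F. That is one component of size 2.
Starting from C we can reach C, D. That is one component of size 2.
Total: 3 components.

3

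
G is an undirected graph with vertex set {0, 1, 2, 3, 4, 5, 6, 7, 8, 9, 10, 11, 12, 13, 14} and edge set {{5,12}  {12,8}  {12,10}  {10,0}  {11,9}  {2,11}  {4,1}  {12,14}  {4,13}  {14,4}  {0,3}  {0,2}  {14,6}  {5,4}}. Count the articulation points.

Removing 0 increases the component count from 2 to 4, so 0 is a cut vertex.
Removing 2 increases the component count from 2 to 3, so 2 is a cut vertex.
Removing 4 increases the component count from 2 to 4, so 4 is a cut vertex.
Likewise 10, 11, 12, 14 are cut vertices.
By contrast removing 9 leaves 2 components; it is not a cut vertex. No other vertex is a cut vertex either.

7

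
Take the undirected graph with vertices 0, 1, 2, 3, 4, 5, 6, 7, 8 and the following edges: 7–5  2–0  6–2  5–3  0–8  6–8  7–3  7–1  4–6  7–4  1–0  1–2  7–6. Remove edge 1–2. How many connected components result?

1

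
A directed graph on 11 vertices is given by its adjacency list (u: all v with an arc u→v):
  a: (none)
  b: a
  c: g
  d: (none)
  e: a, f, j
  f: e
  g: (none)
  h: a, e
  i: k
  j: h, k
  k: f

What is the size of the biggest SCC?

5

{e, f, h, j, k} are all mutually reachable — one SCC of size 5.
{i} is an SCC by itself.
{d} is an SCC by itself.
{b} is an SCC by itself.
{a} is an SCC by itself.
(and 2 more singleton SCCs)
The largest has 5 vertices.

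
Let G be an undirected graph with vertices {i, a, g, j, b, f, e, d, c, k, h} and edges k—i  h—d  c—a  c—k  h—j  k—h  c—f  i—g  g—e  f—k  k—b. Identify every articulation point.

Removing c increases the component count from 1 to 2, so c is a cut vertex.
Removing g increases the component count from 1 to 2, so g is a cut vertex.
Removing h increases the component count from 1 to 3, so h is a cut vertex.
Likewise i, k are cut vertices.
By contrast removing e leaves 1 component; it is not a cut vertex. No other vertex is a cut vertex either.

c, g, h, i, k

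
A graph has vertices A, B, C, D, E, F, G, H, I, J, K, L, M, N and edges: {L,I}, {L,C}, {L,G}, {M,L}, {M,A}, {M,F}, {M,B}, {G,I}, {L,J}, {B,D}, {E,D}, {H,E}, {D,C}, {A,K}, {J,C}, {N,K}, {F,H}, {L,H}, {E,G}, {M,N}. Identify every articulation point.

M

Removing M increases the component count from 1 to 2, so M is a cut vertex.
By contrast removing I leaves 1 component; it is not a cut vertex. No other vertex is a cut vertex either.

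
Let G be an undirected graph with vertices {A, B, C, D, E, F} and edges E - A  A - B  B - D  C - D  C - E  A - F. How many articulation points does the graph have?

1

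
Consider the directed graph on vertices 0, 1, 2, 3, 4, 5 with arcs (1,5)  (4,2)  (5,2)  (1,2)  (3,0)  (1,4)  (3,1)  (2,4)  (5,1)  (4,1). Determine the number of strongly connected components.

3

{1, 2, 4, 5} are all mutually reachable — one SCC of size 4.
{0} is an SCC by itself.
{3} is an SCC by itself.
That gives 3 strongly connected components.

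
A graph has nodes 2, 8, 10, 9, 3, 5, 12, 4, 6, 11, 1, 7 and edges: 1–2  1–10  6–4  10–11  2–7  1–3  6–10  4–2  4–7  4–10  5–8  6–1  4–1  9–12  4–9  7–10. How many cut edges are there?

The edges on the cycle 4-1-2-7-4 are not bridges since each lies on that cycle.
But removing 1–3 disconnects 1 from 3; removing 9–4 disconnects 9 from 4; removing 9–12 disconnects 9 from 12; removing 5–8 disconnects 5 from 8 — these are bridges.
In total 5 edges are bridges.

5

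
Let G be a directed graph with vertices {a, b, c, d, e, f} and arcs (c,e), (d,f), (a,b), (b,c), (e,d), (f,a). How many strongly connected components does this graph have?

1

{a, b, c, d, e, f} are all mutually reachable — one SCC of size 6.
That gives 1 strongly connected component.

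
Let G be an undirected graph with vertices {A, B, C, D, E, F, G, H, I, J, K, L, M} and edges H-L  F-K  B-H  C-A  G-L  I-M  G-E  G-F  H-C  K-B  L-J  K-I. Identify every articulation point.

Removing C increases the component count from 2 to 3, so C is a cut vertex.
Removing G increases the component count from 2 to 3, so G is a cut vertex.
Removing H increases the component count from 2 to 3, so H is a cut vertex.
Likewise I, K, L are cut vertices.
By contrast removing F leaves 2 components; it is not a cut vertex. No other vertex is a cut vertex either.

C, G, H, I, K, L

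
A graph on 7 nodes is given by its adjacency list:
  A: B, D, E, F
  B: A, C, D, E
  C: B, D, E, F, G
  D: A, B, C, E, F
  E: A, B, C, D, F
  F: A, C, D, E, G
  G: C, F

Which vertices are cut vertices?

Removing E, for instance, still leaves 1 component. No single vertex removal increases the component count — the graph has no articulation points.

none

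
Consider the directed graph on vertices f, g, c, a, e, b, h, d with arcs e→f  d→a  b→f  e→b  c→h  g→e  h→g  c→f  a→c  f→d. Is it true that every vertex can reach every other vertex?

From g we can reach every vertex (a, b, c, d, e, f, g, h), and every vertex can reach g (a, b, c, d, e, f, g, h). So the whole graph is one strongly connected component.

Yes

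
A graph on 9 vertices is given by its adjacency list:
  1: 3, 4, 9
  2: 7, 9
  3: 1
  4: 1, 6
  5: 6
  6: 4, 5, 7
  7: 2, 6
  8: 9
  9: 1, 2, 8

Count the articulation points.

Removing 1 increases the component count from 1 to 2, so 1 is a cut vertex.
Removing 6 increases the component count from 1 to 2, so 6 is a cut vertex.
Removing 9 increases the component count from 1 to 2, so 9 is a cut vertex.
By contrast removing 3 leaves 1 component; it is not a cut vertex. No other vertex is a cut vertex either.

3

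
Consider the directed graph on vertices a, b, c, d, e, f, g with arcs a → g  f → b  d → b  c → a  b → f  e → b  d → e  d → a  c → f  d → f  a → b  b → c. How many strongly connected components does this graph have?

{a, b, c, f} are all mutually reachable — one SCC of size 4.
{e} is an SCC by itself.
{d} is an SCC by itself.
{g} is an SCC by itself.
That gives 4 strongly connected components.

4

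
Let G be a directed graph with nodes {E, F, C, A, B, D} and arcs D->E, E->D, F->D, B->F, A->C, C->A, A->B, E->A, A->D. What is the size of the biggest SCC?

6

{A, B, C, D, E, F} are all mutually reachable — one SCC of size 6.
The largest has 6 vertices.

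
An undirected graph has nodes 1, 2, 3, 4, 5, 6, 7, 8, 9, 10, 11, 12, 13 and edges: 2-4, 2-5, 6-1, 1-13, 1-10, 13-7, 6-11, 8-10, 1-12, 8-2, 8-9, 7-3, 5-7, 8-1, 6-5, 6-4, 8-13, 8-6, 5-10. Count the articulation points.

4

Removing 1 increases the component count from 1 to 2, so 1 is a cut vertex.
Removing 6 increases the component count from 1 to 2, so 6 is a cut vertex.
Removing 7 increases the component count from 1 to 2, so 7 is a cut vertex.
Likewise 8 is a cut vertex.
By contrast removing 9 leaves 1 component; it is not a cut vertex. No other vertex is a cut vertex either.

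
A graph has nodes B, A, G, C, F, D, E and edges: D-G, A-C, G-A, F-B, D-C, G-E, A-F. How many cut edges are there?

The edges on the cycle D-G-A-C-D are not bridges since each lies on that cycle.
But removing G-E disconnects G from E; removing A-F disconnects A from F; removing F-B disconnects F from B — these are bridges.
That makes 3 bridges.

3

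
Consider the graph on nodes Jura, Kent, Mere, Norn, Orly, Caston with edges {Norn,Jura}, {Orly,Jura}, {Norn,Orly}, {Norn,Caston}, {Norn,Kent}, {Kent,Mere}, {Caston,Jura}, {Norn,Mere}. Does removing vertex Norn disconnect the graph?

Deleting Norn raises the number of components from 1 to 2, so Norn is a cut vertex.

Yes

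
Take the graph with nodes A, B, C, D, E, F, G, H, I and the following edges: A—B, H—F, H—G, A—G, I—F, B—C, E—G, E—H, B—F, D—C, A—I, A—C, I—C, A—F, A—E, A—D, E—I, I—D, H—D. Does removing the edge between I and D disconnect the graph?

After removing I—D, the path I-A-D still connects them, so the edge is not a bridge.

No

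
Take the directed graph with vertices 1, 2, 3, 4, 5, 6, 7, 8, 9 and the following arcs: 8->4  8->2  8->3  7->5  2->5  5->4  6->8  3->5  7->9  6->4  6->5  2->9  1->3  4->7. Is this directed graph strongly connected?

There is no directed path from 9 to 5, so the graph is not strongly connected.

No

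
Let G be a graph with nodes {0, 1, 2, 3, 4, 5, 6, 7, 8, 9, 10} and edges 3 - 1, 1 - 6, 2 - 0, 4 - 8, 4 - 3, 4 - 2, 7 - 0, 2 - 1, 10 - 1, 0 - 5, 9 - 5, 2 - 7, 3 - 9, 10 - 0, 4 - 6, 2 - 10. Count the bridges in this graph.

1

The edges on the cycle 2-7-0-2 are not bridges since each lies on that cycle.
But removing 8 - 4 disconnects 8 from 4 — this is a bridge.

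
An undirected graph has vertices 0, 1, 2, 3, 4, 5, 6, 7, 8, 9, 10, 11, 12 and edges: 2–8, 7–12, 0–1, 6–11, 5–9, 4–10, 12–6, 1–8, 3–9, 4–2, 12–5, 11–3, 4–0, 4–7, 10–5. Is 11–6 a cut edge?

No

After removing 11–6, the path 11-3-9-5-12-6 still connects them, so the edge is not a bridge.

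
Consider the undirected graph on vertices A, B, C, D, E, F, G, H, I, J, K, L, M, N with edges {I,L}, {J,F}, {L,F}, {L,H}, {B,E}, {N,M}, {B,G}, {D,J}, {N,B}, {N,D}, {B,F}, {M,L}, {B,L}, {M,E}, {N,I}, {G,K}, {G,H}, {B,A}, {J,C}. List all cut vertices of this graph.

Removing B increases the component count from 1 to 2, so B is a cut vertex.
Removing G increases the component count from 1 to 2, so G is a cut vertex.
Removing J increases the component count from 1 to 2, so J is a cut vertex.
By contrast removing M leaves 1 component; it is not a cut vertex. No other vertex is a cut vertex either.

B, G, J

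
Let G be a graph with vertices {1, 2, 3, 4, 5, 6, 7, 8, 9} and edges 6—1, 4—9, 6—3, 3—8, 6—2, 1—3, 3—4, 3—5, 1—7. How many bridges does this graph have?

6

The edges on the cycle 6-1-3-6 are not bridges since each lies on that cycle.
But removing 3—5 disconnects 3 from 5; removing 3—8 disconnects 3 from 8; removing 6—2 disconnects 6 from 2; removing 9—4 disconnects 9 from 4 — these are bridges.
In total 6 edges are bridges.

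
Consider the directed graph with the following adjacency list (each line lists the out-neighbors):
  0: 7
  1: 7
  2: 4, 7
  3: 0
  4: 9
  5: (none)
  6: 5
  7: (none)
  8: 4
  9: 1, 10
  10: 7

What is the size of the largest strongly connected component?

{1} is an SCC by itself.
{5} is an SCC by itself.
{2} is an SCC by itself.
{7} is an SCC by itself.
{0} is an SCC by itself.
(and 6 more singleton SCCs)
The largest has 1 vertex.

1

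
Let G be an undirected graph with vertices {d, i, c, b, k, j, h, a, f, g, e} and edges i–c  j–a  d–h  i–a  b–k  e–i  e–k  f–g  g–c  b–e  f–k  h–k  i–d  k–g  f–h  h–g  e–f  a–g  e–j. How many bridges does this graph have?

0

The edges on the cycle e-j-a-i-e are not bridges since each lies on that cycle.
Every edge lies on some cycle, so there are no bridges.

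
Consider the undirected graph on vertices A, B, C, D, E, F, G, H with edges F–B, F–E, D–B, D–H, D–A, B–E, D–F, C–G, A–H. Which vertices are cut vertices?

D

Removing D increases the component count from 2 to 3, so D is a cut vertex.
By contrast removing B leaves 2 components; it is not a cut vertex. No other vertex is a cut vertex either.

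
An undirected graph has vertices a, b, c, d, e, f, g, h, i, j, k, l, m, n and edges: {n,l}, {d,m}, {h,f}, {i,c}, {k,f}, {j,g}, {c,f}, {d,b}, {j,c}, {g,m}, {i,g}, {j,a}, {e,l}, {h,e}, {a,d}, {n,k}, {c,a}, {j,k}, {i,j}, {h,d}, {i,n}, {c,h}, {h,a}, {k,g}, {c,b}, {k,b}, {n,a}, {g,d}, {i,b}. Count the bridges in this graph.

The edges on the cycle i-n-k-g-j-i are not bridges since each lies on that cycle.
Every edge lies on some cycle, so there are no bridges.

0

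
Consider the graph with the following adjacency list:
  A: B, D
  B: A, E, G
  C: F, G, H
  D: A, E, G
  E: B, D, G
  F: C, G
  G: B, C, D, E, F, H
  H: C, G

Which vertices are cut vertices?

G

Removing G increases the component count from 1 to 2, so G is a cut vertex.
By contrast removing A leaves 1 component; it is not a cut vertex. No other vertex is a cut vertex either.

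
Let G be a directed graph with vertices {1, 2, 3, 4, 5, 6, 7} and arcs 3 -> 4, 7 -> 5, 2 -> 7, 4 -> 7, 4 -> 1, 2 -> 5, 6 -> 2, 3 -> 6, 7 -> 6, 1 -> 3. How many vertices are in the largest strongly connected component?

3

{1, 3, 4} are all mutually reachable — one SCC of size 3.
{2, 6, 7} are all mutually reachable — one SCC of size 3.
{5} is an SCC by itself.
The largest has 3 vertices.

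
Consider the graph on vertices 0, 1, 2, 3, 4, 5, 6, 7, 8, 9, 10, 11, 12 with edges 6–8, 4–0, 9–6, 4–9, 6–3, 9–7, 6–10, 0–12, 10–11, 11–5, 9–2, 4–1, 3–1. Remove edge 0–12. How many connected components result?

Before removal there is 1 component.
0–12 is a bridge — removing it separates 0's side from 12's side.
After removal: 2 components.

2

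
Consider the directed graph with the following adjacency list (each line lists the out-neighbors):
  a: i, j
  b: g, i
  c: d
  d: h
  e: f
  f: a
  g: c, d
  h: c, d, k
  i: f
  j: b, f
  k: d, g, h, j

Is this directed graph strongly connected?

No

There is no directed path from j to e, so the graph is not strongly connected.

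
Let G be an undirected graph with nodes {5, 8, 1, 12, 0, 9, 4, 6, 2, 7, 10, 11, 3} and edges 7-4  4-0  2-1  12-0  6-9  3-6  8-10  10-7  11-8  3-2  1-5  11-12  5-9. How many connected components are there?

Starting from 1 we can reach 1, 2, 3, 5, 6, 9. That is one component of size 6.
Starting from 0 we can reach 0, 4, 7, 8, 10, 11, 12. That is one component of size 7.
Total: 2 components.

2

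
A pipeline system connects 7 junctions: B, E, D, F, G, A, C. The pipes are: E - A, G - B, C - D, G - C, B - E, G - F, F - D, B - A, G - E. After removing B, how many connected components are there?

1

With B gone, the remaining components are: {A, C, D, E, F, G}.
That is 1 component.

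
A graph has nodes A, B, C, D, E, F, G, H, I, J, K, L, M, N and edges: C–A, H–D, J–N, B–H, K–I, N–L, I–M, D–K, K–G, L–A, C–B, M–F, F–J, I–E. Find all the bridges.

The edges on the cycle C-B-H-D-K-I-M-F-J-N-L-A-C are not bridges since each lies on that cycle.
But removing K–G disconnects K from G; removing E–I disconnects E from I — these are bridges.

E-I, G-K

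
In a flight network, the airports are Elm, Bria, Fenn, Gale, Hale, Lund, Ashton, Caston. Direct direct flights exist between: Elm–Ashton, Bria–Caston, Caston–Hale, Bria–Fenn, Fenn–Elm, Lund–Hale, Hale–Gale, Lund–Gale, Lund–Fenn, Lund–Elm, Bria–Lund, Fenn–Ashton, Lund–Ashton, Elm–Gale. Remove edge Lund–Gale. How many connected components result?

1

Lund and Gale are still connected via Lund-Hale-Gale, so the component count stays at 1.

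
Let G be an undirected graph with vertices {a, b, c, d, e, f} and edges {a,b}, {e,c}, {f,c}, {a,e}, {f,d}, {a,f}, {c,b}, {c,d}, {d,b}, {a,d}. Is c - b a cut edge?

No

After removing c - b, the path c-d-b still connects them, so the edge is not a bridge.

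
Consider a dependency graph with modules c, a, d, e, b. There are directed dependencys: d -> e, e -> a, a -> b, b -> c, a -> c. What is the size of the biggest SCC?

1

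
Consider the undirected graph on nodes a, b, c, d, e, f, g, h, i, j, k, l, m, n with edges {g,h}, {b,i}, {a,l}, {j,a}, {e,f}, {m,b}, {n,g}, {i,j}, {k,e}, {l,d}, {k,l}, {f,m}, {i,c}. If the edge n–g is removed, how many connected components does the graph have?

Before removal there are 2 components.
n–g is a bridge — removing it separates n's side from g's side.
After removal: 3 components.

3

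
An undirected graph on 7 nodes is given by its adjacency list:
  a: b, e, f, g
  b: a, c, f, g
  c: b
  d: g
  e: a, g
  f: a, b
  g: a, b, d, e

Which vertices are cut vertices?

b, g

Removing b increases the component count from 1 to 2, so b is a cut vertex.
Removing g increases the component count from 1 to 2, so g is a cut vertex.
By contrast removing d leaves 1 component; it is not a cut vertex. No other vertex is a cut vertex either.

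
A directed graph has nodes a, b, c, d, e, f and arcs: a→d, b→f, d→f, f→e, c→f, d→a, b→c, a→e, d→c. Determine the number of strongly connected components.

{a, d} are all mutually reachable — one SCC of size 2.
{b} is an SCC by itself.
{e} is an SCC by itself.
{f} is an SCC by itself.
{c} is an SCC by itself.
That gives 5 strongly connected components.

5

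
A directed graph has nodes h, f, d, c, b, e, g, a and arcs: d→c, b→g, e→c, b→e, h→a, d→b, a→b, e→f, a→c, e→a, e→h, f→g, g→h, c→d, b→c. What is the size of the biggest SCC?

{a, b, c, d, e, f, g, h} are all mutually reachable — one SCC of size 8.
The largest has 8 vertices.

8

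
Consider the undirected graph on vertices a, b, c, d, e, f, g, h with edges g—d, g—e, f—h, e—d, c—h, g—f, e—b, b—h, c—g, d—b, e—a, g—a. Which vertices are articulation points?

none

Removing f, for instance, still leaves 1 component. No single vertex removal increases the component count — the graph has no articulation points.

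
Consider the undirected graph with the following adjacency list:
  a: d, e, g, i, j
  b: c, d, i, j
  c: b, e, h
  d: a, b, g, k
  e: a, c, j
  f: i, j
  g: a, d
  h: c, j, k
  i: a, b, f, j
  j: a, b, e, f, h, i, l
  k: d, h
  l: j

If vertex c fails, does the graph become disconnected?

No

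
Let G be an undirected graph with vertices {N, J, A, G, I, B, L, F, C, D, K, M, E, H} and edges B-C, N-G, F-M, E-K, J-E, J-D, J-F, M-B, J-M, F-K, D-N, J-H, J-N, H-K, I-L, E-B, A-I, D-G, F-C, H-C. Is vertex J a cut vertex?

Yes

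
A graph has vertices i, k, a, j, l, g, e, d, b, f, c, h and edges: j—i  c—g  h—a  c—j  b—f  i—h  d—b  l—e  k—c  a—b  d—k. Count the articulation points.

Removing b increases the component count from 2 to 3, so b is a cut vertex.
Removing c increases the component count from 2 to 3, so c is a cut vertex.
By contrast removing a leaves 2 components; it is not a cut vertex. No other vertex is a cut vertex either.

2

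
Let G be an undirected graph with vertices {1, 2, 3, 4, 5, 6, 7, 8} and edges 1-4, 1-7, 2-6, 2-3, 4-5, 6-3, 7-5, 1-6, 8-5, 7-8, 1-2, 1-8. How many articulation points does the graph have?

1

Removing 1 increases the component count from 1 to 2, so 1 is a cut vertex.
By contrast removing 4 leaves 1 component; it is not a cut vertex. No other vertex is a cut vertex either.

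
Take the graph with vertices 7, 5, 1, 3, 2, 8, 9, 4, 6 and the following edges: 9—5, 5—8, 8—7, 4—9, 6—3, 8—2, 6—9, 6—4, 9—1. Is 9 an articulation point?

Yes

Deleting 9 raises the number of components from 1 to 3, so 9 is a cut vertex.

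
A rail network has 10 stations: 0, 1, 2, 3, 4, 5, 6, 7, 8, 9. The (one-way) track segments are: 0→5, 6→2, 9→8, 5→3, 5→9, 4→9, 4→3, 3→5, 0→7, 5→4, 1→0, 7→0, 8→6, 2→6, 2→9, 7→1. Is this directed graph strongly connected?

No

There is no directed path from 8 to 1, so the graph is not strongly connected.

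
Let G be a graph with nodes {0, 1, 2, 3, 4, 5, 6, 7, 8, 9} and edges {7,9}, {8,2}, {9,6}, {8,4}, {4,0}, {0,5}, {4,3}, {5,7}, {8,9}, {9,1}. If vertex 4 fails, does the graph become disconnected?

Deleting 4 raises the number of components from 1 to 2, so 4 is a cut vertex.

Yes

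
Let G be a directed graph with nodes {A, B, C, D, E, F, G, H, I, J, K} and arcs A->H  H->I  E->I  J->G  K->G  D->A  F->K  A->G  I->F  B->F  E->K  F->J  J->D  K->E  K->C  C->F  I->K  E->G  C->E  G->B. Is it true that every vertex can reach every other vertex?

Yes

From K we can reach every vertex (A, B, C, D, E, F, G, H, I, J, K), and every vertex can reach K (A, B, C, D, E, F, G, H, I, J, K). So the whole graph is one strongly connected component.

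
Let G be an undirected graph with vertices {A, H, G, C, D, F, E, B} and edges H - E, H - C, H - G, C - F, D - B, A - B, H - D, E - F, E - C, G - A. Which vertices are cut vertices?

Removing H increases the component count from 1 to 2, so H is a cut vertex.
By contrast removing C leaves 1 component; it is not a cut vertex. No other vertex is a cut vertex either.

H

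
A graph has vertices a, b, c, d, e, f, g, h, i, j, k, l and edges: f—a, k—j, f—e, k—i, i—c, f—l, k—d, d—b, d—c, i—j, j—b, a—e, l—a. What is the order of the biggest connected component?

6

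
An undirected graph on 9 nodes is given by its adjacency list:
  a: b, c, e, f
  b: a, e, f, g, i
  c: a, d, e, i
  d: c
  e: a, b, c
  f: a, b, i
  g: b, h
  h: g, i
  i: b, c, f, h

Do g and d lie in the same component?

From g we can reach a, b, c, d, e, f, g, h, i, which includes d.

Yes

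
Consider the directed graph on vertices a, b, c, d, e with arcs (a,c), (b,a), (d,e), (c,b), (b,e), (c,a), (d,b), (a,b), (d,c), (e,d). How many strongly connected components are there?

{a, b, c, d, e} are all mutually reachable — one SCC of size 5.
That gives 1 strongly connected component.

1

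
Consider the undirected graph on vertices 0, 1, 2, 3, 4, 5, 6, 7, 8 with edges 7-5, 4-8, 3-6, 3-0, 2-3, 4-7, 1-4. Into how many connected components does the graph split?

2

Starting from 0 we can reach 0, 2, 3, 6. That is one component of size 4.
Starting from 1 we can reach 1, 4, 5, 7, 8. That is one component of size 5.
Total: 2 components.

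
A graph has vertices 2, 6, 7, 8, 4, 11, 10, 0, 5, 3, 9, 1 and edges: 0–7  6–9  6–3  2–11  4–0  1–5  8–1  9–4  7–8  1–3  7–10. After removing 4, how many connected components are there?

2

With 4 gone, the remaining components are: {2, 11}; {0, 1, 3, 5, 6, 7, 8, 9, 10}.
That is 2 components.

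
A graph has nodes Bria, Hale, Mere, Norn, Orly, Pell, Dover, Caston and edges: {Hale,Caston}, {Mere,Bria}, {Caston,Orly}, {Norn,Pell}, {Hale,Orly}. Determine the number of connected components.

4

Dover is isolated — a component by itself.
Starting from Norn we can reach Norn, Pell. That is one component of size 2.
Starting from Bria we can reach Bria, Mere. That is one component of size 2.
Starting from Hale we can reach Hale, Orly, Caston. That is one component of size 3.
Total: 4 components.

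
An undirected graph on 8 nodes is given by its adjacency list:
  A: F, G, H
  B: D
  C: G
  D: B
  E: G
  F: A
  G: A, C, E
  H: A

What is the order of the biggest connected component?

6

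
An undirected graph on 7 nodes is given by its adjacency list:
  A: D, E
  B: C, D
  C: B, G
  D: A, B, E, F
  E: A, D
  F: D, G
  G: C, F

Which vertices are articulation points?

D

Removing D increases the component count from 1 to 2, so D is a cut vertex.
By contrast removing B leaves 1 component; it is not a cut vertex. No other vertex is a cut vertex either.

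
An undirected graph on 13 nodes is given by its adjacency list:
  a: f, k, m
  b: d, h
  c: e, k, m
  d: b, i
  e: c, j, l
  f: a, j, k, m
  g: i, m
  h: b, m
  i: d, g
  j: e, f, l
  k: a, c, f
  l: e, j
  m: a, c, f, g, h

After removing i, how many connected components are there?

1

With i gone, the remaining components are: {a, b, c, d, e, f, g, h, j, k, l, m}.
That is 1 component.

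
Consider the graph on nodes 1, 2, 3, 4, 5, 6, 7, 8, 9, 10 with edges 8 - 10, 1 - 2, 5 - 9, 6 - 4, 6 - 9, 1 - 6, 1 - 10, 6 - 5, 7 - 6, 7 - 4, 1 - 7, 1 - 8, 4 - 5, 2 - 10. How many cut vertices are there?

Removing 1 increases the component count from 2 to 3, so 1 is a cut vertex.
By contrast removing 10 leaves 2 components; it is not a cut vertex. No other vertex is a cut vertex either.

1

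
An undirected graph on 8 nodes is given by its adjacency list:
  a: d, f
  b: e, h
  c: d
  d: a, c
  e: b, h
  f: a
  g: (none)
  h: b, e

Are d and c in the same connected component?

Yes

From d we can reach a, c, d, f, which includes c.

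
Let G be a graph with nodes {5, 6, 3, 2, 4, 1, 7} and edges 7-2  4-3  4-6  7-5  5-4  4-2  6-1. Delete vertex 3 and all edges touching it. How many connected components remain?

1

With 3 gone, the remaining components are: {1, 2, 4, 5, 6, 7}.
That is 1 component.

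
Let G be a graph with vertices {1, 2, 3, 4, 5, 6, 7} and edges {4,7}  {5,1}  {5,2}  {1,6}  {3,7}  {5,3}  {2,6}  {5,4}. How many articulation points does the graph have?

Removing 5 increases the component count from 1 to 2, so 5 is a cut vertex.
By contrast removing 3 leaves 1 component; it is not a cut vertex. No other vertex is a cut vertex either.

1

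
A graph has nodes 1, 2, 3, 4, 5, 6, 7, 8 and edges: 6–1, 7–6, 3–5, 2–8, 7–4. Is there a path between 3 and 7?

No

The component containing 3 is {3, 5}, and 7 is not in it.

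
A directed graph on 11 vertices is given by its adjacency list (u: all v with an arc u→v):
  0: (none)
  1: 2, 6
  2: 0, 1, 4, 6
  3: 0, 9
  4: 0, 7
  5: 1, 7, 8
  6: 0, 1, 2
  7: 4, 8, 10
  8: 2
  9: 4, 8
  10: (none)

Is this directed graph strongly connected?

No

There is no directed path from 2 to 5, so the graph is not strongly connected.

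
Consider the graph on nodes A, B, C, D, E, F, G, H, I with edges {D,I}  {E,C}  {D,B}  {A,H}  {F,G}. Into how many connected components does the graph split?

Starting from F we can reach F, G. That is one component of size 2.
Starting from A we can reach A, H. That is one component of size 2.
Starting from C we can reach C, E. That is one component of size 2.
Starting from B we can reach B, D, I. That is one component of size 3.
Total: 4 components.

4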